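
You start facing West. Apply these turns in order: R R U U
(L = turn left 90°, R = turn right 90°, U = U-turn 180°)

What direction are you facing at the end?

Start: West
  R (right (90° clockwise)) -> North
  R (right (90° clockwise)) -> East
  U (U-turn (180°)) -> West
  U (U-turn (180°)) -> East
Final: East

Answer: Final heading: East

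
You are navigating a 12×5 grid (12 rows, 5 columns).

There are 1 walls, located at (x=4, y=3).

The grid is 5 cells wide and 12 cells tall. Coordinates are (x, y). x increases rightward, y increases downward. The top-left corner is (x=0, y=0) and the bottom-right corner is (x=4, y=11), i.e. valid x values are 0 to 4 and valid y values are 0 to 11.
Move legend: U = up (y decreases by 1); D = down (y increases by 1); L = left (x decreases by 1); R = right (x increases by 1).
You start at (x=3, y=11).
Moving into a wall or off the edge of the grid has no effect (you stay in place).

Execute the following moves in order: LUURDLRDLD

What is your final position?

Start: (x=3, y=11)
  L (left): (x=3, y=11) -> (x=2, y=11)
  U (up): (x=2, y=11) -> (x=2, y=10)
  U (up): (x=2, y=10) -> (x=2, y=9)
  R (right): (x=2, y=9) -> (x=3, y=9)
  D (down): (x=3, y=9) -> (x=3, y=10)
  L (left): (x=3, y=10) -> (x=2, y=10)
  R (right): (x=2, y=10) -> (x=3, y=10)
  D (down): (x=3, y=10) -> (x=3, y=11)
  L (left): (x=3, y=11) -> (x=2, y=11)
  D (down): blocked, stay at (x=2, y=11)
Final: (x=2, y=11)

Answer: Final position: (x=2, y=11)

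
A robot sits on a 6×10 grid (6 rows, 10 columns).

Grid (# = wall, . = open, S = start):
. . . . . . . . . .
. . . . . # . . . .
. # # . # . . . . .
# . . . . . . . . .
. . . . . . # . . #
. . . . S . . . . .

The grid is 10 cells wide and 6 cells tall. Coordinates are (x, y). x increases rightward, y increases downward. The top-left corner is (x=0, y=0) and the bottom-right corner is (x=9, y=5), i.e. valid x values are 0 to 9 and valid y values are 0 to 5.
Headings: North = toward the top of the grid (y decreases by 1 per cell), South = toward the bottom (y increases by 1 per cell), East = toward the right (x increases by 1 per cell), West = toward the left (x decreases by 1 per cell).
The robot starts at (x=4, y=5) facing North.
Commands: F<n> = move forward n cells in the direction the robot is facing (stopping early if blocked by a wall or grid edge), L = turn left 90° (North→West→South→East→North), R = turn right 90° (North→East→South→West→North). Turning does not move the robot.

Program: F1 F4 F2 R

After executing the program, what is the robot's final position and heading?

Answer: Final position: (x=4, y=3), facing East

Derivation:
Start: (x=4, y=5), facing North
  F1: move forward 1, now at (x=4, y=4)
  F4: move forward 1/4 (blocked), now at (x=4, y=3)
  F2: move forward 0/2 (blocked), now at (x=4, y=3)
  R: turn right, now facing East
Final: (x=4, y=3), facing East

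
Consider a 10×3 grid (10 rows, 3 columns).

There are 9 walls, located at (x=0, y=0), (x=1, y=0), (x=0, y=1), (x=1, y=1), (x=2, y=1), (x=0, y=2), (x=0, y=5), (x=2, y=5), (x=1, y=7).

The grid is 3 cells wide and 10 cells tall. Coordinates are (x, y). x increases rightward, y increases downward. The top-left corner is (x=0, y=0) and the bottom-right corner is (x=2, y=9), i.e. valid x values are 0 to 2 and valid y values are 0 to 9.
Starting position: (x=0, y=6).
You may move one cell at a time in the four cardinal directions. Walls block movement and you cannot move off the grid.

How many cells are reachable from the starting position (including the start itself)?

Answer: Reachable cells: 20

Derivation:
BFS flood-fill from (x=0, y=6):
  Distance 0: (x=0, y=6)
  Distance 1: (x=1, y=6), (x=0, y=7)
  Distance 2: (x=1, y=5), (x=2, y=6), (x=0, y=8)
  Distance 3: (x=1, y=4), (x=2, y=7), (x=1, y=8), (x=0, y=9)
  Distance 4: (x=1, y=3), (x=0, y=4), (x=2, y=4), (x=2, y=8), (x=1, y=9)
  Distance 5: (x=1, y=2), (x=0, y=3), (x=2, y=3), (x=2, y=9)
  Distance 6: (x=2, y=2)
Total reachable: 20 (grid has 21 open cells total)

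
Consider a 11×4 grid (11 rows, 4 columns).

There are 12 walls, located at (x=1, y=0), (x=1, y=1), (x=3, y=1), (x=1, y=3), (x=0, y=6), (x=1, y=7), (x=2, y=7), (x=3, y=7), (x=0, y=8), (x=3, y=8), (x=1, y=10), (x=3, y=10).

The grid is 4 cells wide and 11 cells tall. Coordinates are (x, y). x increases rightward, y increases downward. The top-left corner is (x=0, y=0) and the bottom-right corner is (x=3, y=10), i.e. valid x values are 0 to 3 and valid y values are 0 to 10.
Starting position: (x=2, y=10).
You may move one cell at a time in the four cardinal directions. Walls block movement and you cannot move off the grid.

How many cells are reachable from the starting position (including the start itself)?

BFS flood-fill from (x=2, y=10):
  Distance 0: (x=2, y=10)
  Distance 1: (x=2, y=9)
  Distance 2: (x=2, y=8), (x=1, y=9), (x=3, y=9)
  Distance 3: (x=1, y=8), (x=0, y=9)
  Distance 4: (x=0, y=10)
Total reachable: 8 (grid has 32 open cells total)

Answer: Reachable cells: 8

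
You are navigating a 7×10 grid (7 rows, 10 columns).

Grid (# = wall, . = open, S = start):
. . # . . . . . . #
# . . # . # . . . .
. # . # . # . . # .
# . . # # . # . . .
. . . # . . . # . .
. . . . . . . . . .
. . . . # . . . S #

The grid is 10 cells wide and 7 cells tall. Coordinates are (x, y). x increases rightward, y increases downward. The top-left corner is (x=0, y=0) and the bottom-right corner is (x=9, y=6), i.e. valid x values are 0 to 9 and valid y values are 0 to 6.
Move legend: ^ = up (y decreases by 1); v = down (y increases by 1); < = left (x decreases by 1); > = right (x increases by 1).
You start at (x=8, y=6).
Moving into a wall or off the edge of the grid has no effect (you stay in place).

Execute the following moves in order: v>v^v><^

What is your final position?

Start: (x=8, y=6)
  v (down): blocked, stay at (x=8, y=6)
  > (right): blocked, stay at (x=8, y=6)
  v (down): blocked, stay at (x=8, y=6)
  ^ (up): (x=8, y=6) -> (x=8, y=5)
  v (down): (x=8, y=5) -> (x=8, y=6)
  > (right): blocked, stay at (x=8, y=6)
  < (left): (x=8, y=6) -> (x=7, y=6)
  ^ (up): (x=7, y=6) -> (x=7, y=5)
Final: (x=7, y=5)

Answer: Final position: (x=7, y=5)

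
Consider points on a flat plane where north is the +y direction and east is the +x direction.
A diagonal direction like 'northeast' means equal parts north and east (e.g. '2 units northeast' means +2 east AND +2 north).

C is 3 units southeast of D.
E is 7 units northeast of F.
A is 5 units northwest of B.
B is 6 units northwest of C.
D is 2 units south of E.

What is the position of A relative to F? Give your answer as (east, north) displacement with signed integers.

Answer: A is at (east=-1, north=13) relative to F.

Derivation:
Place F at the origin (east=0, north=0).
  E is 7 units northeast of F: delta (east=+7, north=+7); E at (east=7, north=7).
  D is 2 units south of E: delta (east=+0, north=-2); D at (east=7, north=5).
  C is 3 units southeast of D: delta (east=+3, north=-3); C at (east=10, north=2).
  B is 6 units northwest of C: delta (east=-6, north=+6); B at (east=4, north=8).
  A is 5 units northwest of B: delta (east=-5, north=+5); A at (east=-1, north=13).
Therefore A relative to F: (east=-1, north=13).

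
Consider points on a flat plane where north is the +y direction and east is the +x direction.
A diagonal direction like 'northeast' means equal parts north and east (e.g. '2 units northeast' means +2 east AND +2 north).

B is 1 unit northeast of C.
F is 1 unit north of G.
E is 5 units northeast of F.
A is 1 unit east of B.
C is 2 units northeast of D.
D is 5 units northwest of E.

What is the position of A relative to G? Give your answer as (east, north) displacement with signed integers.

Answer: A is at (east=4, north=14) relative to G.

Derivation:
Place G at the origin (east=0, north=0).
  F is 1 unit north of G: delta (east=+0, north=+1); F at (east=0, north=1).
  E is 5 units northeast of F: delta (east=+5, north=+5); E at (east=5, north=6).
  D is 5 units northwest of E: delta (east=-5, north=+5); D at (east=0, north=11).
  C is 2 units northeast of D: delta (east=+2, north=+2); C at (east=2, north=13).
  B is 1 unit northeast of C: delta (east=+1, north=+1); B at (east=3, north=14).
  A is 1 unit east of B: delta (east=+1, north=+0); A at (east=4, north=14).
Therefore A relative to G: (east=4, north=14).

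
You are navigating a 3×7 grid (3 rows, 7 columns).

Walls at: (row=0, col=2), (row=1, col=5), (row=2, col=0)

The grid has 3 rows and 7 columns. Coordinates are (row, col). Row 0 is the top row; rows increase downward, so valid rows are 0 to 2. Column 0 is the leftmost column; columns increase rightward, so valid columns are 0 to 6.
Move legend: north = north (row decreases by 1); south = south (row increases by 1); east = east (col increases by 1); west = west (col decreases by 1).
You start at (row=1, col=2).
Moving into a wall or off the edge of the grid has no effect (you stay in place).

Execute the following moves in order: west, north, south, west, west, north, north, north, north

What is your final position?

Answer: Final position: (row=0, col=0)

Derivation:
Start: (row=1, col=2)
  west (west): (row=1, col=2) -> (row=1, col=1)
  north (north): (row=1, col=1) -> (row=0, col=1)
  south (south): (row=0, col=1) -> (row=1, col=1)
  west (west): (row=1, col=1) -> (row=1, col=0)
  west (west): blocked, stay at (row=1, col=0)
  north (north): (row=1, col=0) -> (row=0, col=0)
  [×3]north (north): blocked, stay at (row=0, col=0)
Final: (row=0, col=0)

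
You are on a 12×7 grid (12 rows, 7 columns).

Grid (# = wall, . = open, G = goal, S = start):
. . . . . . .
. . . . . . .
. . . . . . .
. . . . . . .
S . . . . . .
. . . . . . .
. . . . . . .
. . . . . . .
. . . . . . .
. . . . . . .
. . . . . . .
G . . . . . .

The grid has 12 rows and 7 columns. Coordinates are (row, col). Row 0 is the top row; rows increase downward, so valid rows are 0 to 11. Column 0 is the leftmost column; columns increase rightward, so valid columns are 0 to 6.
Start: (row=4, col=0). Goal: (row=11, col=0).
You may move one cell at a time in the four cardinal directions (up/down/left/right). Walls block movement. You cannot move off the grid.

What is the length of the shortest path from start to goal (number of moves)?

BFS from (row=4, col=0) until reaching (row=11, col=0):
  Distance 0: (row=4, col=0)
  Distance 1: (row=3, col=0), (row=4, col=1), (row=5, col=0)
  Distance 2: (row=2, col=0), (row=3, col=1), (row=4, col=2), (row=5, col=1), (row=6, col=0)
  Distance 3: (row=1, col=0), (row=2, col=1), (row=3, col=2), (row=4, col=3), (row=5, col=2), (row=6, col=1), (row=7, col=0)
  Distance 4: (row=0, col=0), (row=1, col=1), (row=2, col=2), (row=3, col=3), (row=4, col=4), (row=5, col=3), (row=6, col=2), (row=7, col=1), (row=8, col=0)
  Distance 5: (row=0, col=1), (row=1, col=2), (row=2, col=3), (row=3, col=4), (row=4, col=5), (row=5, col=4), (row=6, col=3), (row=7, col=2), (row=8, col=1), (row=9, col=0)
  Distance 6: (row=0, col=2), (row=1, col=3), (row=2, col=4), (row=3, col=5), (row=4, col=6), (row=5, col=5), (row=6, col=4), (row=7, col=3), (row=8, col=2), (row=9, col=1), (row=10, col=0)
  Distance 7: (row=0, col=3), (row=1, col=4), (row=2, col=5), (row=3, col=6), (row=5, col=6), (row=6, col=5), (row=7, col=4), (row=8, col=3), (row=9, col=2), (row=10, col=1), (row=11, col=0)  <- goal reached here
One shortest path (7 moves): (row=4, col=0) -> (row=5, col=0) -> (row=6, col=0) -> (row=7, col=0) -> (row=8, col=0) -> (row=9, col=0) -> (row=10, col=0) -> (row=11, col=0)

Answer: Shortest path length: 7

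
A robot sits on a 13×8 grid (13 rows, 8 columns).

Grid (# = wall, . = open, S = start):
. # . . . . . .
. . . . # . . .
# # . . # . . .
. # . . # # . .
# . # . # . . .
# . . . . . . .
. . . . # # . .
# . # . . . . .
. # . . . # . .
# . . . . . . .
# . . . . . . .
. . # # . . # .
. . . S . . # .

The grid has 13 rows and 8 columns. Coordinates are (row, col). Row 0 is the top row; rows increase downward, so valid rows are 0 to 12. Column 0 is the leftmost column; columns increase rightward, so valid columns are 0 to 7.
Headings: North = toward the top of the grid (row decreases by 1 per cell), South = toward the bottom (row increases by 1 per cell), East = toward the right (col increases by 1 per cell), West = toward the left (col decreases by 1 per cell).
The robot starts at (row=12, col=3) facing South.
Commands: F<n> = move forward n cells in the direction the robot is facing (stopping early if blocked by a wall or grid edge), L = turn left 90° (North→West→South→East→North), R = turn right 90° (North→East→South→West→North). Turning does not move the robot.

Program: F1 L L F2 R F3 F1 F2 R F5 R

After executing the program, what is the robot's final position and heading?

Answer: Final position: (row=12, col=5), facing West

Derivation:
Start: (row=12, col=3), facing South
  F1: move forward 0/1 (blocked), now at (row=12, col=3)
  L: turn left, now facing East
  L: turn left, now facing North
  F2: move forward 0/2 (blocked), now at (row=12, col=3)
  R: turn right, now facing East
  F3: move forward 2/3 (blocked), now at (row=12, col=5)
  F1: move forward 0/1 (blocked), now at (row=12, col=5)
  F2: move forward 0/2 (blocked), now at (row=12, col=5)
  R: turn right, now facing South
  F5: move forward 0/5 (blocked), now at (row=12, col=5)
  R: turn right, now facing West
Final: (row=12, col=5), facing West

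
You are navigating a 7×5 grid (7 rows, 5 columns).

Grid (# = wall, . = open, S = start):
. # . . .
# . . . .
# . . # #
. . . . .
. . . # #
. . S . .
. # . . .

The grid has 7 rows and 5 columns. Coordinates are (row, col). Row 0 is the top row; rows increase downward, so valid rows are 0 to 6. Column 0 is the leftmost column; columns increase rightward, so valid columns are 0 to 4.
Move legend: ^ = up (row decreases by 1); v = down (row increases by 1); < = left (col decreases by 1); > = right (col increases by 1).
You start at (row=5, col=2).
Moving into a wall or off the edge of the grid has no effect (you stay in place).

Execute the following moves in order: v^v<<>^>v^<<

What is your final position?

Start: (row=5, col=2)
  v (down): (row=5, col=2) -> (row=6, col=2)
  ^ (up): (row=6, col=2) -> (row=5, col=2)
  v (down): (row=5, col=2) -> (row=6, col=2)
  < (left): blocked, stay at (row=6, col=2)
  < (left): blocked, stay at (row=6, col=2)
  > (right): (row=6, col=2) -> (row=6, col=3)
  ^ (up): (row=6, col=3) -> (row=5, col=3)
  > (right): (row=5, col=3) -> (row=5, col=4)
  v (down): (row=5, col=4) -> (row=6, col=4)
  ^ (up): (row=6, col=4) -> (row=5, col=4)
  < (left): (row=5, col=4) -> (row=5, col=3)
  < (left): (row=5, col=3) -> (row=5, col=2)
Final: (row=5, col=2)

Answer: Final position: (row=5, col=2)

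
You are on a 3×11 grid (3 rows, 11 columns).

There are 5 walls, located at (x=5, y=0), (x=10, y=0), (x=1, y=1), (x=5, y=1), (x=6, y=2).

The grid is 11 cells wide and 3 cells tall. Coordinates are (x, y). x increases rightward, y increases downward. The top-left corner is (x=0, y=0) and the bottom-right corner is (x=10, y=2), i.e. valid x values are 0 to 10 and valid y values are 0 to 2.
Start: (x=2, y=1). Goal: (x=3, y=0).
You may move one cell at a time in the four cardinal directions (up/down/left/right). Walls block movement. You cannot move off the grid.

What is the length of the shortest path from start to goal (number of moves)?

BFS from (x=2, y=1) until reaching (x=3, y=0):
  Distance 0: (x=2, y=1)
  Distance 1: (x=2, y=0), (x=3, y=1), (x=2, y=2)
  Distance 2: (x=1, y=0), (x=3, y=0), (x=4, y=1), (x=1, y=2), (x=3, y=2)  <- goal reached here
One shortest path (2 moves): (x=2, y=1) -> (x=3, y=1) -> (x=3, y=0)

Answer: Shortest path length: 2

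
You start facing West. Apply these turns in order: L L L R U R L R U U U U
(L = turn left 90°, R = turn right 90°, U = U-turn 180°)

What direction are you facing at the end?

Start: West
  L (left (90° counter-clockwise)) -> South
  L (left (90° counter-clockwise)) -> East
  L (left (90° counter-clockwise)) -> North
  R (right (90° clockwise)) -> East
  U (U-turn (180°)) -> West
  R (right (90° clockwise)) -> North
  L (left (90° counter-clockwise)) -> West
  R (right (90° clockwise)) -> North
  U (U-turn (180°)) -> South
  U (U-turn (180°)) -> North
  U (U-turn (180°)) -> South
  U (U-turn (180°)) -> North
Final: North

Answer: Final heading: North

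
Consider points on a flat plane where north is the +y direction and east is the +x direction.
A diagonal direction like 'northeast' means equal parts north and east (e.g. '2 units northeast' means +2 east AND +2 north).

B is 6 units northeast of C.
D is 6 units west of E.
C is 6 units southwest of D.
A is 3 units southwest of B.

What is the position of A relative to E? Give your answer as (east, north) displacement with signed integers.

Place E at the origin (east=0, north=0).
  D is 6 units west of E: delta (east=-6, north=+0); D at (east=-6, north=0).
  C is 6 units southwest of D: delta (east=-6, north=-6); C at (east=-12, north=-6).
  B is 6 units northeast of C: delta (east=+6, north=+6); B at (east=-6, north=0).
  A is 3 units southwest of B: delta (east=-3, north=-3); A at (east=-9, north=-3).
Therefore A relative to E: (east=-9, north=-3).

Answer: A is at (east=-9, north=-3) relative to E.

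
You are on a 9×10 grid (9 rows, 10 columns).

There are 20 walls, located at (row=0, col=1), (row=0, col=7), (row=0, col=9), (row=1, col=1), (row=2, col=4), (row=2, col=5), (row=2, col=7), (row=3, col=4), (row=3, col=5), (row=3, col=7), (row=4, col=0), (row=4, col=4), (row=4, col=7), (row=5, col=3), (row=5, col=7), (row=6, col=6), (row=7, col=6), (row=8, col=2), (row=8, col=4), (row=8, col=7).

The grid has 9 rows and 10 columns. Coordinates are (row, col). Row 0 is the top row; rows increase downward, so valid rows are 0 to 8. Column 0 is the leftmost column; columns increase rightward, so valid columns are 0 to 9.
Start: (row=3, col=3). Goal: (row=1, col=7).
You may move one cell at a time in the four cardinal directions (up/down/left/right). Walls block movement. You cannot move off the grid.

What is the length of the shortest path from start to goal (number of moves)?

Answer: Shortest path length: 6

Derivation:
BFS from (row=3, col=3) until reaching (row=1, col=7):
  Distance 0: (row=3, col=3)
  Distance 1: (row=2, col=3), (row=3, col=2), (row=4, col=3)
  Distance 2: (row=1, col=3), (row=2, col=2), (row=3, col=1), (row=4, col=2)
  Distance 3: (row=0, col=3), (row=1, col=2), (row=1, col=4), (row=2, col=1), (row=3, col=0), (row=4, col=1), (row=5, col=2)
  Distance 4: (row=0, col=2), (row=0, col=4), (row=1, col=5), (row=2, col=0), (row=5, col=1), (row=6, col=2)
  Distance 5: (row=0, col=5), (row=1, col=0), (row=1, col=6), (row=5, col=0), (row=6, col=1), (row=6, col=3), (row=7, col=2)
  Distance 6: (row=0, col=0), (row=0, col=6), (row=1, col=7), (row=2, col=6), (row=6, col=0), (row=6, col=4), (row=7, col=1), (row=7, col=3)  <- goal reached here
One shortest path (6 moves): (row=3, col=3) -> (row=2, col=3) -> (row=1, col=3) -> (row=1, col=4) -> (row=1, col=5) -> (row=1, col=6) -> (row=1, col=7)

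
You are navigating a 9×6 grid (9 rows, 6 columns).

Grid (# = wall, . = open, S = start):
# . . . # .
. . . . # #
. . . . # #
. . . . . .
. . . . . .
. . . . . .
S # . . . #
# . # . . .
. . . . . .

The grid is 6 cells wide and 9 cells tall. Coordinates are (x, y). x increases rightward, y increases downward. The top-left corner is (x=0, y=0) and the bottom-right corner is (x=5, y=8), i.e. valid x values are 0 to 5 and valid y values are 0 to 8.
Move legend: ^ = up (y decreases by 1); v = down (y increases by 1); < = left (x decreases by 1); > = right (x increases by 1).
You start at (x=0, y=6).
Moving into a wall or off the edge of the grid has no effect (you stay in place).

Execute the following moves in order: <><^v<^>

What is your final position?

Start: (x=0, y=6)
  < (left): blocked, stay at (x=0, y=6)
  > (right): blocked, stay at (x=0, y=6)
  < (left): blocked, stay at (x=0, y=6)
  ^ (up): (x=0, y=6) -> (x=0, y=5)
  v (down): (x=0, y=5) -> (x=0, y=6)
  < (left): blocked, stay at (x=0, y=6)
  ^ (up): (x=0, y=6) -> (x=0, y=5)
  > (right): (x=0, y=5) -> (x=1, y=5)
Final: (x=1, y=5)

Answer: Final position: (x=1, y=5)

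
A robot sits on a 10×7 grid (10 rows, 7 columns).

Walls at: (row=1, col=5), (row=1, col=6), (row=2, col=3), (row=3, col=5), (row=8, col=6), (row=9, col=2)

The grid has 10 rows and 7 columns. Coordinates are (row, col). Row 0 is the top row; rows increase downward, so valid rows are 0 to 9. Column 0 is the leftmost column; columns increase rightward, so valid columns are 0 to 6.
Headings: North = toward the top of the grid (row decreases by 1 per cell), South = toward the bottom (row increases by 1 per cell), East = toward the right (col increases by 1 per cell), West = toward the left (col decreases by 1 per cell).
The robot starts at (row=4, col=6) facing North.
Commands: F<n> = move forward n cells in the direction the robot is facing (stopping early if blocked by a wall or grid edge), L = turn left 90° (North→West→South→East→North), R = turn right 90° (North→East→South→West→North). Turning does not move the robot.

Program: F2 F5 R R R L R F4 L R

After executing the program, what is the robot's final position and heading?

Start: (row=4, col=6), facing North
  F2: move forward 2, now at (row=2, col=6)
  F5: move forward 0/5 (blocked), now at (row=2, col=6)
  R: turn right, now facing East
  R: turn right, now facing South
  R: turn right, now facing West
  L: turn left, now facing South
  R: turn right, now facing West
  F4: move forward 2/4 (blocked), now at (row=2, col=4)
  L: turn left, now facing South
  R: turn right, now facing West
Final: (row=2, col=4), facing West

Answer: Final position: (row=2, col=4), facing West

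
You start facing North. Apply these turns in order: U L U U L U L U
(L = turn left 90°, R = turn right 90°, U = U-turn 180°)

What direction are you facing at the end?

Start: North
  U (U-turn (180°)) -> South
  L (left (90° counter-clockwise)) -> East
  U (U-turn (180°)) -> West
  U (U-turn (180°)) -> East
  L (left (90° counter-clockwise)) -> North
  U (U-turn (180°)) -> South
  L (left (90° counter-clockwise)) -> East
  U (U-turn (180°)) -> West
Final: West

Answer: Final heading: West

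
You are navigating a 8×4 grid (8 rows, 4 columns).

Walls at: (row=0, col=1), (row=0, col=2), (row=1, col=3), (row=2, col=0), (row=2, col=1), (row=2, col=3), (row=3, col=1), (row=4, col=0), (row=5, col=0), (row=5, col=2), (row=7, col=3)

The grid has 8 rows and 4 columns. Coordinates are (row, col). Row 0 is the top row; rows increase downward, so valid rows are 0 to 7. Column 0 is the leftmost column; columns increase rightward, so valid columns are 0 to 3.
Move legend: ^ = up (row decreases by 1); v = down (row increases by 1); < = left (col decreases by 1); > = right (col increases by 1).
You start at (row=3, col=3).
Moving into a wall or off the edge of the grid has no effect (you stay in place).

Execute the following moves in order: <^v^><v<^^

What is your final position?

Start: (row=3, col=3)
  < (left): (row=3, col=3) -> (row=3, col=2)
  ^ (up): (row=3, col=2) -> (row=2, col=2)
  v (down): (row=2, col=2) -> (row=3, col=2)
  ^ (up): (row=3, col=2) -> (row=2, col=2)
  > (right): blocked, stay at (row=2, col=2)
  < (left): blocked, stay at (row=2, col=2)
  v (down): (row=2, col=2) -> (row=3, col=2)
  < (left): blocked, stay at (row=3, col=2)
  ^ (up): (row=3, col=2) -> (row=2, col=2)
  ^ (up): (row=2, col=2) -> (row=1, col=2)
Final: (row=1, col=2)

Answer: Final position: (row=1, col=2)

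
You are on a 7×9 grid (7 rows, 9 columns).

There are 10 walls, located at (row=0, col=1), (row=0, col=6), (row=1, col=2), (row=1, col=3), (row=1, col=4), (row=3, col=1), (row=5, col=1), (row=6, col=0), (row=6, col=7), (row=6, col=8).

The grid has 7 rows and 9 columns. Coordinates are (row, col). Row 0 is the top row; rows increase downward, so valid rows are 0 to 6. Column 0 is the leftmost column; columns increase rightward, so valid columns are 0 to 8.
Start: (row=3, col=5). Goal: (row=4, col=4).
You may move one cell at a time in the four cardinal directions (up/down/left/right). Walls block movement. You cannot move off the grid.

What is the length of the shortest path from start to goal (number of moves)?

BFS from (row=3, col=5) until reaching (row=4, col=4):
  Distance 0: (row=3, col=5)
  Distance 1: (row=2, col=5), (row=3, col=4), (row=3, col=6), (row=4, col=5)
  Distance 2: (row=1, col=5), (row=2, col=4), (row=2, col=6), (row=3, col=3), (row=3, col=7), (row=4, col=4), (row=4, col=6), (row=5, col=5)  <- goal reached here
One shortest path (2 moves): (row=3, col=5) -> (row=3, col=4) -> (row=4, col=4)

Answer: Shortest path length: 2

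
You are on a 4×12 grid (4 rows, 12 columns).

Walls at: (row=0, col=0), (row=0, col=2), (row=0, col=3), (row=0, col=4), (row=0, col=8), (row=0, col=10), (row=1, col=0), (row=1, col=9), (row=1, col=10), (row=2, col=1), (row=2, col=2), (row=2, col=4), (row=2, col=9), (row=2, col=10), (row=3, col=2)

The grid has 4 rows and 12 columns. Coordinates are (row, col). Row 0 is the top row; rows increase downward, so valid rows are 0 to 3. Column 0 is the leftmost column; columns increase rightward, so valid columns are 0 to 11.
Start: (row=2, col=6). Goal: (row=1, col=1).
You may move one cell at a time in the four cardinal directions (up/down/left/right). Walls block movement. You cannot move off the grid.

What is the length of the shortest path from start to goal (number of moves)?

Answer: Shortest path length: 6

Derivation:
BFS from (row=2, col=6) until reaching (row=1, col=1):
  Distance 0: (row=2, col=6)
  Distance 1: (row=1, col=6), (row=2, col=5), (row=2, col=7), (row=3, col=6)
  Distance 2: (row=0, col=6), (row=1, col=5), (row=1, col=7), (row=2, col=8), (row=3, col=5), (row=3, col=7)
  Distance 3: (row=0, col=5), (row=0, col=7), (row=1, col=4), (row=1, col=8), (row=3, col=4), (row=3, col=8)
  Distance 4: (row=1, col=3), (row=3, col=3), (row=3, col=9)
  Distance 5: (row=1, col=2), (row=2, col=3), (row=3, col=10)
  Distance 6: (row=1, col=1), (row=3, col=11)  <- goal reached here
One shortest path (6 moves): (row=2, col=6) -> (row=2, col=5) -> (row=1, col=5) -> (row=1, col=4) -> (row=1, col=3) -> (row=1, col=2) -> (row=1, col=1)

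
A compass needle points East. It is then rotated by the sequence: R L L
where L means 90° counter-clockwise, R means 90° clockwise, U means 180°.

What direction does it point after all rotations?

Start: East
  R (right (90° clockwise)) -> South
  L (left (90° counter-clockwise)) -> East
  L (left (90° counter-clockwise)) -> North
Final: North

Answer: Final heading: North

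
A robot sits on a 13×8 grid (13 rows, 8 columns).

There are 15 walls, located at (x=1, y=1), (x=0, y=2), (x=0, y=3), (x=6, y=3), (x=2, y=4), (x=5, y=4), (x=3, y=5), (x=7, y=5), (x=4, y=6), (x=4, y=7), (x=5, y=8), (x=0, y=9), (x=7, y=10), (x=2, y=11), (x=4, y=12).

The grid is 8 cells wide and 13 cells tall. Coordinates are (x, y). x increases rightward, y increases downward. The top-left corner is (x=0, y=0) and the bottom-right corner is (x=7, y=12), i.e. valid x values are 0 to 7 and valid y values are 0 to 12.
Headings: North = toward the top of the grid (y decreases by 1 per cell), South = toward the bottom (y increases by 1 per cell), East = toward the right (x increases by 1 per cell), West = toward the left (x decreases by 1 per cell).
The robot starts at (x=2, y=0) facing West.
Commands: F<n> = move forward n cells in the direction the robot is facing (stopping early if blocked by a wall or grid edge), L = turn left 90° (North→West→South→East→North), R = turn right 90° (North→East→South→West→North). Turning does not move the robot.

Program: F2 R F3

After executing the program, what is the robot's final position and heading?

Answer: Final position: (x=0, y=0), facing North

Derivation:
Start: (x=2, y=0), facing West
  F2: move forward 2, now at (x=0, y=0)
  R: turn right, now facing North
  F3: move forward 0/3 (blocked), now at (x=0, y=0)
Final: (x=0, y=0), facing North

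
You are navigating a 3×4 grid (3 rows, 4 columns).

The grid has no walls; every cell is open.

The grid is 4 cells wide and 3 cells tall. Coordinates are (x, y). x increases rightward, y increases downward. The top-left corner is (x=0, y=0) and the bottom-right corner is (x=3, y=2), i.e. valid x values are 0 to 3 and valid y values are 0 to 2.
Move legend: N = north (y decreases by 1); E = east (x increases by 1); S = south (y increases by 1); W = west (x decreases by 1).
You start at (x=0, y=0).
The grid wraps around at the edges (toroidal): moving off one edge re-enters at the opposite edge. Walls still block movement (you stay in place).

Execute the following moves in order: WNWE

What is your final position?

Answer: Final position: (x=3, y=2)

Derivation:
Start: (x=0, y=0)
  W (west): (x=0, y=0) -> (x=3, y=0)
  N (north): (x=3, y=0) -> (x=3, y=2)
  W (west): (x=3, y=2) -> (x=2, y=2)
  E (east): (x=2, y=2) -> (x=3, y=2)
Final: (x=3, y=2)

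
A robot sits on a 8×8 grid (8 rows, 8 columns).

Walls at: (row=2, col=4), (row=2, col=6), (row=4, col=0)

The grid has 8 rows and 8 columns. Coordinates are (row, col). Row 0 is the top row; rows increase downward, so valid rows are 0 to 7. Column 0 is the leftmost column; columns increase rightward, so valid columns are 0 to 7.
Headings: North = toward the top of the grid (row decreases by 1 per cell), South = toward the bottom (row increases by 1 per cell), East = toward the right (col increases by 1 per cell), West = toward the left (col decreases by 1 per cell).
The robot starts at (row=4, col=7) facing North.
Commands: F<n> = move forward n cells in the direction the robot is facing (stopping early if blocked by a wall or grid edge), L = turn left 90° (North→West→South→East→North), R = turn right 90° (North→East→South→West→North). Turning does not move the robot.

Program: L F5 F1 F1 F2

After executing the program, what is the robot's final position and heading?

Start: (row=4, col=7), facing North
  L: turn left, now facing West
  F5: move forward 5, now at (row=4, col=2)
  F1: move forward 1, now at (row=4, col=1)
  F1: move forward 0/1 (blocked), now at (row=4, col=1)
  F2: move forward 0/2 (blocked), now at (row=4, col=1)
Final: (row=4, col=1), facing West

Answer: Final position: (row=4, col=1), facing West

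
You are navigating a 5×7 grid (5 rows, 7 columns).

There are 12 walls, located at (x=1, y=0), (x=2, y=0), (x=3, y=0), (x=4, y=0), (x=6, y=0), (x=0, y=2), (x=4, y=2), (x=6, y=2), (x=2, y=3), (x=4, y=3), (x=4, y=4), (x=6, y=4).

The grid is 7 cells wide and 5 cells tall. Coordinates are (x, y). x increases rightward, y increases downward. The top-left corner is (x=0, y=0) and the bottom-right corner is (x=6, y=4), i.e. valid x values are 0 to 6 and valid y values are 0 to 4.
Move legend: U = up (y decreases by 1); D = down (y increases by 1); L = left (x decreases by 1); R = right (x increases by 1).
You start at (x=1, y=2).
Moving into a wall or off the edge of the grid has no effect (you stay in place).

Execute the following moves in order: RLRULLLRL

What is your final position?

Start: (x=1, y=2)
  R (right): (x=1, y=2) -> (x=2, y=2)
  L (left): (x=2, y=2) -> (x=1, y=2)
  R (right): (x=1, y=2) -> (x=2, y=2)
  U (up): (x=2, y=2) -> (x=2, y=1)
  L (left): (x=2, y=1) -> (x=1, y=1)
  L (left): (x=1, y=1) -> (x=0, y=1)
  L (left): blocked, stay at (x=0, y=1)
  R (right): (x=0, y=1) -> (x=1, y=1)
  L (left): (x=1, y=1) -> (x=0, y=1)
Final: (x=0, y=1)

Answer: Final position: (x=0, y=1)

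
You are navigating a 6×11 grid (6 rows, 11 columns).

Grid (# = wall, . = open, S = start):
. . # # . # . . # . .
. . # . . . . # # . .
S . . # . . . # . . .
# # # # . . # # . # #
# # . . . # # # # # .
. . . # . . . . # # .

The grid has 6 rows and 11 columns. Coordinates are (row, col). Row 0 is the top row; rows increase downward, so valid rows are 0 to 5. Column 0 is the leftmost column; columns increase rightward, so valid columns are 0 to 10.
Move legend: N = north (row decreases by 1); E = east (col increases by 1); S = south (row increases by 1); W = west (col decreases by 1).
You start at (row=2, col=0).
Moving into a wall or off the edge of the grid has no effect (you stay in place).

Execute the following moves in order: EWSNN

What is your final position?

Start: (row=2, col=0)
  E (east): (row=2, col=0) -> (row=2, col=1)
  W (west): (row=2, col=1) -> (row=2, col=0)
  S (south): blocked, stay at (row=2, col=0)
  N (north): (row=2, col=0) -> (row=1, col=0)
  N (north): (row=1, col=0) -> (row=0, col=0)
Final: (row=0, col=0)

Answer: Final position: (row=0, col=0)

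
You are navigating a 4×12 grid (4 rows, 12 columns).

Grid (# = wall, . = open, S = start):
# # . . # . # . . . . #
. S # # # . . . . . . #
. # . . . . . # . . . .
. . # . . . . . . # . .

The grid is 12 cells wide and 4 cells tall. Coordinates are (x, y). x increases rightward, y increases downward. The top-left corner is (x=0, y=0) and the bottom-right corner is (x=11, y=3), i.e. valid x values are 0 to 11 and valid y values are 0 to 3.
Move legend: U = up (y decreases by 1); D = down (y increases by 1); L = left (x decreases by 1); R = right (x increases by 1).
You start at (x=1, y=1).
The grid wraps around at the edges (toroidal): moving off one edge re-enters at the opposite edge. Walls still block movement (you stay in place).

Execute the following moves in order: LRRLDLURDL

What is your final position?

Start: (x=1, y=1)
  L (left): (x=1, y=1) -> (x=0, y=1)
  R (right): (x=0, y=1) -> (x=1, y=1)
  R (right): blocked, stay at (x=1, y=1)
  L (left): (x=1, y=1) -> (x=0, y=1)
  D (down): (x=0, y=1) -> (x=0, y=2)
  L (left): (x=0, y=2) -> (x=11, y=2)
  U (up): blocked, stay at (x=11, y=2)
  R (right): (x=11, y=2) -> (x=0, y=2)
  D (down): (x=0, y=2) -> (x=0, y=3)
  L (left): (x=0, y=3) -> (x=11, y=3)
Final: (x=11, y=3)

Answer: Final position: (x=11, y=3)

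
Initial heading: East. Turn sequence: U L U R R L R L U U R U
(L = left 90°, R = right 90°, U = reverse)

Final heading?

Answer: Final heading: North

Derivation:
Start: East
  U (U-turn (180°)) -> West
  L (left (90° counter-clockwise)) -> South
  U (U-turn (180°)) -> North
  R (right (90° clockwise)) -> East
  R (right (90° clockwise)) -> South
  L (left (90° counter-clockwise)) -> East
  R (right (90° clockwise)) -> South
  L (left (90° counter-clockwise)) -> East
  U (U-turn (180°)) -> West
  U (U-turn (180°)) -> East
  R (right (90° clockwise)) -> South
  U (U-turn (180°)) -> North
Final: North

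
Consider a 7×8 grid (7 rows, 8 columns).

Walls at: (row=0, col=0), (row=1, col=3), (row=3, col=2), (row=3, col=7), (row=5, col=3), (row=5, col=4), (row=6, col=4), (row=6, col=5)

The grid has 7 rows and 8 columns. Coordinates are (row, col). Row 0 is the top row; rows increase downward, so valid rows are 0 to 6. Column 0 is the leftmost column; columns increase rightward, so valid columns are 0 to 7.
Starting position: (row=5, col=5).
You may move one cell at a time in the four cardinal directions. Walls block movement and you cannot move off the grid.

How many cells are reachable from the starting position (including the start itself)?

Answer: Reachable cells: 48

Derivation:
BFS flood-fill from (row=5, col=5):
  Distance 0: (row=5, col=5)
  Distance 1: (row=4, col=5), (row=5, col=6)
  Distance 2: (row=3, col=5), (row=4, col=4), (row=4, col=6), (row=5, col=7), (row=6, col=6)
  Distance 3: (row=2, col=5), (row=3, col=4), (row=3, col=6), (row=4, col=3), (row=4, col=7), (row=6, col=7)
  Distance 4: (row=1, col=5), (row=2, col=4), (row=2, col=6), (row=3, col=3), (row=4, col=2)
  Distance 5: (row=0, col=5), (row=1, col=4), (row=1, col=6), (row=2, col=3), (row=2, col=7), (row=4, col=1), (row=5, col=2)
  Distance 6: (row=0, col=4), (row=0, col=6), (row=1, col=7), (row=2, col=2), (row=3, col=1), (row=4, col=0), (row=5, col=1), (row=6, col=2)
  Distance 7: (row=0, col=3), (row=0, col=7), (row=1, col=2), (row=2, col=1), (row=3, col=0), (row=5, col=0), (row=6, col=1), (row=6, col=3)
  Distance 8: (row=0, col=2), (row=1, col=1), (row=2, col=0), (row=6, col=0)
  Distance 9: (row=0, col=1), (row=1, col=0)
Total reachable: 48 (grid has 48 open cells total)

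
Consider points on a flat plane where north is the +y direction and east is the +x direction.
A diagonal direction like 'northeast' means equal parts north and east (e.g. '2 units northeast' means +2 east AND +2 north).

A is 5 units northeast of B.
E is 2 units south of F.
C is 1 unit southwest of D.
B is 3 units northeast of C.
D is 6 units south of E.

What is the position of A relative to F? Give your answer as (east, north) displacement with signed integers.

Place F at the origin (east=0, north=0).
  E is 2 units south of F: delta (east=+0, north=-2); E at (east=0, north=-2).
  D is 6 units south of E: delta (east=+0, north=-6); D at (east=0, north=-8).
  C is 1 unit southwest of D: delta (east=-1, north=-1); C at (east=-1, north=-9).
  B is 3 units northeast of C: delta (east=+3, north=+3); B at (east=2, north=-6).
  A is 5 units northeast of B: delta (east=+5, north=+5); A at (east=7, north=-1).
Therefore A relative to F: (east=7, north=-1).

Answer: A is at (east=7, north=-1) relative to F.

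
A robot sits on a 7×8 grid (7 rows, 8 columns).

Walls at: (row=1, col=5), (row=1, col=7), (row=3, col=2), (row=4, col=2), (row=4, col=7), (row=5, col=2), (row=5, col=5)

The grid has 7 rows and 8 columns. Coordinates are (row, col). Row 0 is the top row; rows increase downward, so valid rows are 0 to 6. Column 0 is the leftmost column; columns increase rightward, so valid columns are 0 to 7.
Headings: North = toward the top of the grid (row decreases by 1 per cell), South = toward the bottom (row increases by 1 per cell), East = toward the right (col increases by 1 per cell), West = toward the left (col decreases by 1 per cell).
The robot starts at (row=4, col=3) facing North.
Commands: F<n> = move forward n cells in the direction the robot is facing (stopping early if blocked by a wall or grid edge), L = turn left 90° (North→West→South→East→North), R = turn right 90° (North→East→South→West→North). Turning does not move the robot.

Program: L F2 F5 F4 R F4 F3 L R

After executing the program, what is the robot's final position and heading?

Start: (row=4, col=3), facing North
  L: turn left, now facing West
  F2: move forward 0/2 (blocked), now at (row=4, col=3)
  F5: move forward 0/5 (blocked), now at (row=4, col=3)
  F4: move forward 0/4 (blocked), now at (row=4, col=3)
  R: turn right, now facing North
  F4: move forward 4, now at (row=0, col=3)
  F3: move forward 0/3 (blocked), now at (row=0, col=3)
  L: turn left, now facing West
  R: turn right, now facing North
Final: (row=0, col=3), facing North

Answer: Final position: (row=0, col=3), facing North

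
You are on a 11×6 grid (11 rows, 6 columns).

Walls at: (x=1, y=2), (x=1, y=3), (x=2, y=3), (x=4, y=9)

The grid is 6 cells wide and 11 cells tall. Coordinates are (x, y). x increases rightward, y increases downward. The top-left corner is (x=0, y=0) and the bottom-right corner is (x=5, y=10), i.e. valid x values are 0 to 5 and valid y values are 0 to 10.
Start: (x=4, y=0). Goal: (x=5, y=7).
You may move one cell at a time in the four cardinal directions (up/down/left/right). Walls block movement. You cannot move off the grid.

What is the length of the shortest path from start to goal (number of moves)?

BFS from (x=4, y=0) until reaching (x=5, y=7):
  Distance 0: (x=4, y=0)
  Distance 1: (x=3, y=0), (x=5, y=0), (x=4, y=1)
  Distance 2: (x=2, y=0), (x=3, y=1), (x=5, y=1), (x=4, y=2)
  Distance 3: (x=1, y=0), (x=2, y=1), (x=3, y=2), (x=5, y=2), (x=4, y=3)
  Distance 4: (x=0, y=0), (x=1, y=1), (x=2, y=2), (x=3, y=3), (x=5, y=3), (x=4, y=4)
  Distance 5: (x=0, y=1), (x=3, y=4), (x=5, y=4), (x=4, y=5)
  Distance 6: (x=0, y=2), (x=2, y=4), (x=3, y=5), (x=5, y=5), (x=4, y=6)
  Distance 7: (x=0, y=3), (x=1, y=4), (x=2, y=5), (x=3, y=6), (x=5, y=6), (x=4, y=7)
  Distance 8: (x=0, y=4), (x=1, y=5), (x=2, y=6), (x=3, y=7), (x=5, y=7), (x=4, y=8)  <- goal reached here
One shortest path (8 moves): (x=4, y=0) -> (x=5, y=0) -> (x=5, y=1) -> (x=5, y=2) -> (x=5, y=3) -> (x=5, y=4) -> (x=5, y=5) -> (x=5, y=6) -> (x=5, y=7)

Answer: Shortest path length: 8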